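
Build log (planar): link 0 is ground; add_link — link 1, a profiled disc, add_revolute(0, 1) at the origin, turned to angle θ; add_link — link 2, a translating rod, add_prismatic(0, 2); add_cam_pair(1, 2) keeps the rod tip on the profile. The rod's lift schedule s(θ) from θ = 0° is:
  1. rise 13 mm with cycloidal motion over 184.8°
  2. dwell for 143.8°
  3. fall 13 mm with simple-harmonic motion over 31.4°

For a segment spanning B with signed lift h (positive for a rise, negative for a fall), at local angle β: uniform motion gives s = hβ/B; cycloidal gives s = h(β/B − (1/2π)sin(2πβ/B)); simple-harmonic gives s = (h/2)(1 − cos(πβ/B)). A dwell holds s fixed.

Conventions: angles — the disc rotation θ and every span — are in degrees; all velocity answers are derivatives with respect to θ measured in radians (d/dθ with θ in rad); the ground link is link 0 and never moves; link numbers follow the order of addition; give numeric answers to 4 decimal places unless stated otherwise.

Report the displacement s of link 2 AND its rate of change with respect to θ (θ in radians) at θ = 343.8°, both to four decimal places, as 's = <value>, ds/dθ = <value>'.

seg 1 [0°–184.8°] cycloidal, h=13: full span → s += 13 → s = 13.0000
seg 2 [184.8°–328.6°] dwell: s stays 13.0000
seg 3 [328.6°–360°] simple-harmonic, h=-13: θ=343.8° here. β=15.2, B=31.4. -13/2·(1 − cos(π·0.4841)) = -6.1750 → s = 6.8250
velocity in seg [328.6°–360°] (simple-harmonic), θ in radians: β = 15.2° = 0.2653 rad, B = 31.4° = 0.5480 rad; ds/dθ = (πh/(2B)) sin(πβ/B) = (π·(-13)/(2·0.5480)) sin(π·0.4841) = -37.214533 mm/rad

s = 6.8250, ds/dθ = -37.2145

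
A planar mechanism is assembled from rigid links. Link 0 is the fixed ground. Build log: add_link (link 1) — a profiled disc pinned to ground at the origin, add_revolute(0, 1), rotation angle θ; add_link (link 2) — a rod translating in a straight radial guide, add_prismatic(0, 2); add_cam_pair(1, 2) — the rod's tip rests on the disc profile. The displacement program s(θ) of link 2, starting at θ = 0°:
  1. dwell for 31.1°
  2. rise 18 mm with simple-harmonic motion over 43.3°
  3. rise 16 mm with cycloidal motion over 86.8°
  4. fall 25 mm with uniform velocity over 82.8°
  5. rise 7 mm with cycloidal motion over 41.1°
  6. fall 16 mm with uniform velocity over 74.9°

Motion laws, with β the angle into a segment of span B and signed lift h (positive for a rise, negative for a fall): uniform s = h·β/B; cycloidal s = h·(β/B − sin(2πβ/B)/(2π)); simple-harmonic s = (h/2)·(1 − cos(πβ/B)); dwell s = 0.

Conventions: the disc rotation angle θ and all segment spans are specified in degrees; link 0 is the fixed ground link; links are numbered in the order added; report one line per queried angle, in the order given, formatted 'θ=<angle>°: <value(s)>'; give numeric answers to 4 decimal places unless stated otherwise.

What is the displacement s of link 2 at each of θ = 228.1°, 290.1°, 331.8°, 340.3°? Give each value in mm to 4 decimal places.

seg 1 [0°–31.1°] dwell: s stays 0.0000
seg 2 [31.1°–74.4°] simple-harmonic, h=18: full span → s += 18 → s = 18.0000
seg 3 [74.4°–161.2°] cycloidal, h=16: full span → s += 16 → s = 34.0000
seg 4 [161.2°–244°] uniform, h=-25: θ=228.1° here. β=66.9, B=82.8. -25·66.9/82.8 = -20.1993 → s = 13.8007
seg 4 [161.2°–244°] uniform, h=-25: full span → s += -25 → s = 9.0000
seg 5 [244°–285.1°] cycloidal, h=7: full span → s += 7 → s = 16.0000
seg 6 [285.1°–360°] uniform, h=-16: θ=290.1° here. β=5, B=74.9. -16·5/74.9 = -1.0681 → s = 14.9319
seg 6 [285.1°–360°] uniform, h=-16: θ=331.8° here. β=46.7, B=74.9. -16·46.7/74.9 = -9.9760 → s = 6.0240
seg 6 [285.1°–360°] uniform, h=-16: θ=340.3° here. β=55.2, B=74.9. -16·55.2/74.9 = -11.7917 → s = 4.2083

θ=228.1°: 13.8007
θ=290.1°: 14.9319
θ=331.8°: 6.0240
θ=340.3°: 4.2083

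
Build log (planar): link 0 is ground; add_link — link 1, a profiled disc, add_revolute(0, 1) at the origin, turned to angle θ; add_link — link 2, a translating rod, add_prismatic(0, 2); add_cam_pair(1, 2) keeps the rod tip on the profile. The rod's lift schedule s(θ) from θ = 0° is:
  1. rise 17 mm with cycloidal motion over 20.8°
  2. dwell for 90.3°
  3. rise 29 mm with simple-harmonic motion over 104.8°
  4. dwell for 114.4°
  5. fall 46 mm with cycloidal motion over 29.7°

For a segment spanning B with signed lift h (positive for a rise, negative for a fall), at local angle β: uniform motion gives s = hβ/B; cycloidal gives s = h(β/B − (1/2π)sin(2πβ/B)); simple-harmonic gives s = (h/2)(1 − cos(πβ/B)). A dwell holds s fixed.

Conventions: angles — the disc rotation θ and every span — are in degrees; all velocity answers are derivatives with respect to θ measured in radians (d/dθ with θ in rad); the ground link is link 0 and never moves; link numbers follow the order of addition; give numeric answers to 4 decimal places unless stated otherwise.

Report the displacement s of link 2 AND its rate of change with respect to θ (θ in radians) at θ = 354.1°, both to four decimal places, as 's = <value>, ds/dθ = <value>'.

seg 1 [0°–20.8°] cycloidal, h=17: full span → s += 17 → s = 17.0000
seg 2 [20.8°–111.1°] dwell: s stays 17.0000
seg 3 [111.1°–215.9°] simple-harmonic, h=29: full span → s += 29 → s = 46.0000
seg 4 [215.9°–330.3°] dwell: s stays 46.0000
seg 5 [330.3°–360°] cycloidal, h=-46: θ=354.1° here. β=23.8, B=29.7. -46·(0.8013 − sin(2π·0.8013)/(2π)) = -43.8054 → s = 2.1946
velocity in seg [330.3°–360°] (cycloidal), θ in radians: β = 23.8° = 0.4154 rad, B = 29.7° = 0.5184 rad; ds/dθ = (h/B)(1 − cos(2πβ/B)) = ((-46)/0.5184)(1 − cos(2π·0.8013)) = -60.605280 mm/rad

s = 2.1946, ds/dθ = -60.6053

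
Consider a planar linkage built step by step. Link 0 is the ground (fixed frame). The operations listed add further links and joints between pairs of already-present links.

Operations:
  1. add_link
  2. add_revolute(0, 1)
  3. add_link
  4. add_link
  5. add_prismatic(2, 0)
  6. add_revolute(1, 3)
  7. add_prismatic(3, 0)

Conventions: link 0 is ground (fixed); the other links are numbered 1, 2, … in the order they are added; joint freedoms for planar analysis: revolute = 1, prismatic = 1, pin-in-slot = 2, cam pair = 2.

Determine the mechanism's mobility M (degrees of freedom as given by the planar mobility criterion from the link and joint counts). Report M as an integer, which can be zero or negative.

(L,J1,J2)=(1,0,0); link0 fixed
link1: (2,0,0)
R 0-1 [J1]: (2,1,0)
link2: (3,1,0)
link3: (4,1,0)
P 2-0 [J1]: (4,2,0)
R 1-3 [J1]: (4,3,0)
P 3-0 [J1]: (4,4,0)
Grübler: 3·3 − 2·4 − 0 = 1

M = 1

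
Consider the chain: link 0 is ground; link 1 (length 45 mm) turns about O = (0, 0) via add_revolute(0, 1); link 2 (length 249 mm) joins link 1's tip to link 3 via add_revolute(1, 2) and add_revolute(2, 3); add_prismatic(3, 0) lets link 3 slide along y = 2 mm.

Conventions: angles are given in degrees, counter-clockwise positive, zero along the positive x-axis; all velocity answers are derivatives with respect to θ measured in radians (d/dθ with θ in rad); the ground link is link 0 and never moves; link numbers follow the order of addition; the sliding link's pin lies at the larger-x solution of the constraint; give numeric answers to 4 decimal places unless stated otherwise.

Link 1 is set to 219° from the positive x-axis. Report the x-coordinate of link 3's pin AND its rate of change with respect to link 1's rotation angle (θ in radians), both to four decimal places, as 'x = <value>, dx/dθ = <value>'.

geometry: r = 45 mm, L = 249 mm, e = 2 mm
crank pin P = (r cos θ, r sin θ) = (-34.971568, -28.319418)
h = r sin θ − e = -28.319418 − 2 = -30.319418
x = r cos θ + √(L² − h²) = -34.971568 + 247.147189 = 212.175621
dx/dθ = −r sin θ − h·r cos θ/√(L² − h²) (θ in radians; h = -30.319418) = 24.029190

x = 212.1756, dx/dθ = 24.0292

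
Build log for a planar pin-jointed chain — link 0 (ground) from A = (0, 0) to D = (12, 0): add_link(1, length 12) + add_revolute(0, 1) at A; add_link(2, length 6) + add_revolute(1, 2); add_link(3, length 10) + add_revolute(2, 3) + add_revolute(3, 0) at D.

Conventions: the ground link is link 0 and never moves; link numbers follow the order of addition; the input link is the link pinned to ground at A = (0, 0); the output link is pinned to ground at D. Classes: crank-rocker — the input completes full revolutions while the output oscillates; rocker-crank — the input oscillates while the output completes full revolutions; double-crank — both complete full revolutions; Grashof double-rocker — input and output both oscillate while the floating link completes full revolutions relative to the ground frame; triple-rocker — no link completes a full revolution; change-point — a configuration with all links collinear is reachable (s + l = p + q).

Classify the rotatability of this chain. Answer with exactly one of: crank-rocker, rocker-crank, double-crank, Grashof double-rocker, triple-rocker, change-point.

lengths: ground=12, input=12, coupler=6, output=10
sorted: s=6 (shortest), l=12 (longest), p+q=22
s + l = 18 vs p + q = 22
s + l < p + q (Grashof) with shortest = coupler link → Grashof double-rocker

Grashof double-rocker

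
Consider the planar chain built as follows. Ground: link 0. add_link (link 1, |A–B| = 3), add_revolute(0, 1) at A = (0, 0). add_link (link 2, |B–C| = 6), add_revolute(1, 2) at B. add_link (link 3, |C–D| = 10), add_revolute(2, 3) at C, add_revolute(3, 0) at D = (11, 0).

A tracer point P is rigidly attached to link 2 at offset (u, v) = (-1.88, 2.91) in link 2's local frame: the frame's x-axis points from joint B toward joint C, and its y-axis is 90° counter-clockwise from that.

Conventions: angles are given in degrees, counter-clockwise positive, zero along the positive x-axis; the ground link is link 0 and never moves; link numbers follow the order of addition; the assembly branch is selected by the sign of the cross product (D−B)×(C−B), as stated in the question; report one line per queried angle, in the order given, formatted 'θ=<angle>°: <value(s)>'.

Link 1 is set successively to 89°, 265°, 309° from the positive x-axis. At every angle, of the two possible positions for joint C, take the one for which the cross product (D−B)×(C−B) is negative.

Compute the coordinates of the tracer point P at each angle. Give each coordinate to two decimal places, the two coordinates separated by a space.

A=(0,0), D=(11.00,0)
θ=89°: B = A + 3.00·(cos89°, sin89°) = (0.0524, 2.9995)
θ=89°: |BD| = 11.3511
θ=89°: circle(B,6.00) ∩ circle(D,10.00): a=2.8565, h=5.2764
θ=89°:   candidates: C₊=(4.2016,7.3336) cross=59.893; C₋=(1.4130,-2.8441) cross=-59.893
θ=89°:   branch - wants cross < 0 → take C=(1.4130,-2.8441) (cross=-59.893)
θ=89°: ex = (C−B)/|BC| = (0.2268,-0.9739); ey = (0.9739,0.2268)
θ=89°: P = B + -1.88·ex + 2.91·ey = (2.4602,5.4905)
θ=265°: B = A + 3.00·(cos265°, sin265°) = (-0.2615, -2.9886)
θ=265°: |BD| = 11.6513
θ=265°: circle(B,6.00) ∩ circle(D,10.00): a=3.0792, h=5.1496
θ=265°:   candidates: C₊=(1.3938,2.7786) cross=60.000; C₋=(4.0356,-7.1761) cross=-60.000
θ=265°:   branch - wants cross < 0 → take C=(4.0356,-7.1761) (cross=-60.000)
θ=265°: ex = (C−B)/|BC| = (0.7162,-0.6979); ey = (0.6979,0.7162)
θ=265°: P = B + -1.88·ex + 2.91·ey = (0.4231,0.4076)
θ=309°: B = A + 3.00·(cos309°, sin309°) = (1.8880, -2.3314)
θ=309°: |BD| = 9.4056
θ=309°: circle(B,6.00) ∩ circle(D,10.00): a=1.3006, h=5.8574
θ=309°:   candidates: C₊=(1.6960,3.6655) cross=55.092; C₋=(4.5998,-7.6836) cross=-55.092
θ=309°:   branch - wants cross < 0 → take C=(4.5998,-7.6836) (cross=-55.092)
θ=309°: ex = (C−B)/|BC| = (0.4520,-0.8920); ey = (0.8920,0.4520)
θ=309°: P = B + -1.88·ex + 2.91·ey = (3.6340,0.6608)

θ=89°: 2.46 5.49
θ=265°: 0.42 0.41
θ=309°: 3.63 0.66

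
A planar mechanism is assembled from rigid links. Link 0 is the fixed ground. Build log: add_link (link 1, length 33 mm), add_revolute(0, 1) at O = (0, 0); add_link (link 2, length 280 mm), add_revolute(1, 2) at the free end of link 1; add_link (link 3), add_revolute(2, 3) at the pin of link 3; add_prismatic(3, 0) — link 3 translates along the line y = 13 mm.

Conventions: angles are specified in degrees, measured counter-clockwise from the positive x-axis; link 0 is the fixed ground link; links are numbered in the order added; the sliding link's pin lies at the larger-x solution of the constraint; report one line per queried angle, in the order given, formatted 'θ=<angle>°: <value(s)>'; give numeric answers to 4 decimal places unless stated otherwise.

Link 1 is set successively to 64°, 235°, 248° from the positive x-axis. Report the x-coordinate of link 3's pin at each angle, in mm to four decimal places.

geometry: r = 33 mm, L = 280 mm, e = 13 mm
θ=64°: crank pin P = (r cos θ, r sin θ) = (14.466248, 29.660204)
θ=64°: h = r sin θ − e = 29.660204 − 13 = 16.660204
θ=64°: x = r cos θ + √(L² − h²) = 14.466248 + 279.503913 = 293.970161
θ=235°: crank pin P = (r cos θ, r sin θ) = (-18.928022, -27.032017)
θ=235°: h = r sin θ − e = -27.032017 − 13 = -40.032017
θ=235°: x = r cos θ + √(L² − h²) = -18.928022 + 277.123506 = 258.195484
θ=248°: crank pin P = (r cos θ, r sin θ) = (-12.362018, -30.597067)
θ=248°: h = r sin θ − e = -30.597067 − 13 = -43.597067
θ=248°: x = r cos θ + √(L² − h²) = -12.362018 + 276.585061 = 264.223043

θ=64°: 293.9702
θ=235°: 258.1955
θ=248°: 264.2230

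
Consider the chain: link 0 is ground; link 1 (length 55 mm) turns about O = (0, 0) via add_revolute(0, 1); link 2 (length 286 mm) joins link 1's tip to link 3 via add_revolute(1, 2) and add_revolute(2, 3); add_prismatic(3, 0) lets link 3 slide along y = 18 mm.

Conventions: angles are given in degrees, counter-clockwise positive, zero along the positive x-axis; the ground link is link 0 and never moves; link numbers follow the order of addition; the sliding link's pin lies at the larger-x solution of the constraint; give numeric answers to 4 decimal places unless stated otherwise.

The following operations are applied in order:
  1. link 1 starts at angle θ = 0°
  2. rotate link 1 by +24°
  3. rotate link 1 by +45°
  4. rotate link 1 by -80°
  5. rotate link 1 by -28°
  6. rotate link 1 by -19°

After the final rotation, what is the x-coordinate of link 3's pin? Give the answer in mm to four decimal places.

geometry: r = 55 mm, L = 286 mm, e = 18 mm; θ starts at 0°
rotate link 1 by +24°: θ ← 0° +24° = 24°
rotate link 1 by +45°: θ ← 24° +45° = 69°
rotate link 1 by -80°: θ ← 69° -80° = -11°
rotate link 1 by -28°: θ ← -11° -28° = -39°
rotate link 1 by -19°: θ ← -39° -19° = -58°
crank pin P = (r cos θ, r sin θ) = (29.145560, -46.642645)
h = r sin θ − e = -46.642645 − 18 = -64.642645
x = r cos θ + √(L² − h²) = 29.145560 + 278.598866 = 307.744426

307.7444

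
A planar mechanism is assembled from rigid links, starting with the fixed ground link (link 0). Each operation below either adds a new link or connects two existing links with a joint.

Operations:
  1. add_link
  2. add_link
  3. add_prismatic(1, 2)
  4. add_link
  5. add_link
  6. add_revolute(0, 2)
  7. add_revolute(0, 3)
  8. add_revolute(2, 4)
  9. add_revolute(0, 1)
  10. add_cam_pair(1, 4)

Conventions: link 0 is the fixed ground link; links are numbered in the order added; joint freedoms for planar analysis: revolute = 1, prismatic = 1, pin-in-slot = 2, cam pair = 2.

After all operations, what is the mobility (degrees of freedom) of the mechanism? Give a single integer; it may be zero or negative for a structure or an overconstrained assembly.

ground; <1,0,0>
#1 <2,0,0>
#2 <3,0,0>
P:1↔2 J1 <3,1,0>
#3 <4,1,0>
#4 <5,1,0>
R:0↔2 J1 <5,2,0>
R:0↔3 J1 <5,3,0>
R:2↔4 J1 <5,4,0>
R:0↔1 J1 <5,5,0>
C:1↔4 J2 <5,5,1>
3×4 − 2×5 − 1×1 = 1

M = 1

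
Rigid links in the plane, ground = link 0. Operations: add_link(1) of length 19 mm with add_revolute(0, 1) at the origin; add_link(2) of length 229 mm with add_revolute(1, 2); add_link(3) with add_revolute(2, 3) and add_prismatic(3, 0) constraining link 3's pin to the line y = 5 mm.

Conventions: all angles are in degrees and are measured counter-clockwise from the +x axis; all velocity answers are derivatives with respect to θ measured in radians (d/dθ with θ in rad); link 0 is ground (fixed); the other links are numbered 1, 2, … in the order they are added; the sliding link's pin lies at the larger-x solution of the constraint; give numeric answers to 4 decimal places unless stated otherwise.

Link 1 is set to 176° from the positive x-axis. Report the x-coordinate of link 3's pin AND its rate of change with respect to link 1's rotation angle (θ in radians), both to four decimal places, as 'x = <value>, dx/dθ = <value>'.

geometry: r = 19 mm, L = 229 mm, e = 5 mm
crank pin P = (r cos θ, r sin θ) = (-18.953717, 1.325373)
h = r sin θ − e = 1.325373 − 5 = -3.674627
x = r cos θ + √(L² − h²) = -18.953717 + 228.970516 = 210.016799
dx/dθ = −r sin θ − h·r cos θ/√(L² − h²) (θ in radians; h = -3.674627) = -1.629551

x = 210.0168, dx/dθ = -1.6296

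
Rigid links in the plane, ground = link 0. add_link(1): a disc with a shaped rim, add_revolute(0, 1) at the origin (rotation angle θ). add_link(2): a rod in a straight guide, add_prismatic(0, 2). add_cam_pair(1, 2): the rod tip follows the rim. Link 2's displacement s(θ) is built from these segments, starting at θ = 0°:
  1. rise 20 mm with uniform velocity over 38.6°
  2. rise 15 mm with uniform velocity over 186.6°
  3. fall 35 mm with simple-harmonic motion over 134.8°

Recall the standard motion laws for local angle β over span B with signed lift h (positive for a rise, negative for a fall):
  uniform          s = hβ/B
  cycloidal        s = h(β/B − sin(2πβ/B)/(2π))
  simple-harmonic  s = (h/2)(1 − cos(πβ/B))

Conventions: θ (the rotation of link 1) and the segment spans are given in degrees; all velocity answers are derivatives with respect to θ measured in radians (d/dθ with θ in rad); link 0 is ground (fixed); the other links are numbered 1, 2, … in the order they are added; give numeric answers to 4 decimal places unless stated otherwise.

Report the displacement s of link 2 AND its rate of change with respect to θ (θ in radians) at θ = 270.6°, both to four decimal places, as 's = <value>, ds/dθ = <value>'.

segment 1 (0° to 38.6°, uniform, h = 20) is passed completely: s = 0.0000 + (20) = 20.0000
segment 2 (38.6° to 225.2°, uniform, h = 15) is passed completely: s = 20.0000 + (15) = 35.0000
θ = 270.6° falls in segment 3 (225.2° to 360°, simple-harmonic, h = -35): β = 270.6 − 225.2 = 45.4°, B = 134.8°; Δs = -35/2·(1 − cos(π·0.3368)) = -8.9153; s = 35.0000 − 8.9153 = 26.0847
velocity in seg [225.2°–360°] (simple-harmonic), θ in radians: β = 45.4° = 0.7924 rad, B = 134.8° = 2.3527 rad; ds/dθ = (πh/(2B)) sin(πβ/B) = (π·(-35)/(2·2.3527)) sin(π·0.3368) = -20.363115 mm/rad

s = 26.0847, ds/dθ = -20.3631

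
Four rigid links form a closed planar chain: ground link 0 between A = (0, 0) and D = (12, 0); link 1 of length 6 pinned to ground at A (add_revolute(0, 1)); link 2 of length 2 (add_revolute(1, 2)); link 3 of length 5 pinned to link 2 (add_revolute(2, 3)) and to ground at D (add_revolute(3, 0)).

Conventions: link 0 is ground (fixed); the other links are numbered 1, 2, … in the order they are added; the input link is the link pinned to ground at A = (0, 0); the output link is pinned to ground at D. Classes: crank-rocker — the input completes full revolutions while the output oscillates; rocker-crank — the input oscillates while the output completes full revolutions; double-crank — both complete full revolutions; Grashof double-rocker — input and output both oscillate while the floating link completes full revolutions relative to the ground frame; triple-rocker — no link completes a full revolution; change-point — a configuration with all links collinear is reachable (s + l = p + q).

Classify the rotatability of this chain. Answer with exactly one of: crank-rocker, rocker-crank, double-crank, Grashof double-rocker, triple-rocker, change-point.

lengths: ground=12, input=6, coupler=2, output=5
sorted: s=2 (shortest), l=12 (longest), p+q=11
s + l = 14 vs p + q = 11
s + l > p + q → non-Grashof → no link fully rotates → triple-rocker

triple-rocker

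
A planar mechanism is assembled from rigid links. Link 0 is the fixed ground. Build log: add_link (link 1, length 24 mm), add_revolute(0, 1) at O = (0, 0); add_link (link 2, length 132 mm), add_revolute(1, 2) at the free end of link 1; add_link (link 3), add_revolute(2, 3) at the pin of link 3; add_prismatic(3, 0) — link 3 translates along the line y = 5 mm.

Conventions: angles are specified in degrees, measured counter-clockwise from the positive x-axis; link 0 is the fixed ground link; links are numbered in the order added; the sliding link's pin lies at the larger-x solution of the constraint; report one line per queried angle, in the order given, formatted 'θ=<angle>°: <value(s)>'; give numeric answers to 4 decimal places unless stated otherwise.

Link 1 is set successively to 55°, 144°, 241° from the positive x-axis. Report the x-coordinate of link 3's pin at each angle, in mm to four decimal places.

geometry: r = 24 mm, L = 132 mm, e = 5 mm
θ=55°: crank pin P = (r cos θ, r sin θ) = (13.765834, 19.659649)
θ=55°: h = r sin θ − e = 19.659649 − 5 = 14.659649
θ=55°: x = r cos θ + √(L² − h²) = 13.765834 + 131.183439 = 144.949274
θ=144°: crank pin P = (r cos θ, r sin θ) = (-19.416408, 14.106846)
θ=144°: h = r sin θ − e = 14.106846 − 5 = 9.106846
θ=144°: x = r cos θ + √(L² − h²) = -19.416408 + 131.685479 = 112.269071
θ=241°: crank pin P = (r cos θ, r sin θ) = (-11.635431, -20.990873)
θ=241°: h = r sin θ − e = -20.990873 − 5 = -25.990873
θ=241°: x = r cos θ + √(L² − h²) = -11.635431 + 129.415897 = 117.780467

θ=55°: 144.9493
θ=144°: 112.2691
θ=241°: 117.7805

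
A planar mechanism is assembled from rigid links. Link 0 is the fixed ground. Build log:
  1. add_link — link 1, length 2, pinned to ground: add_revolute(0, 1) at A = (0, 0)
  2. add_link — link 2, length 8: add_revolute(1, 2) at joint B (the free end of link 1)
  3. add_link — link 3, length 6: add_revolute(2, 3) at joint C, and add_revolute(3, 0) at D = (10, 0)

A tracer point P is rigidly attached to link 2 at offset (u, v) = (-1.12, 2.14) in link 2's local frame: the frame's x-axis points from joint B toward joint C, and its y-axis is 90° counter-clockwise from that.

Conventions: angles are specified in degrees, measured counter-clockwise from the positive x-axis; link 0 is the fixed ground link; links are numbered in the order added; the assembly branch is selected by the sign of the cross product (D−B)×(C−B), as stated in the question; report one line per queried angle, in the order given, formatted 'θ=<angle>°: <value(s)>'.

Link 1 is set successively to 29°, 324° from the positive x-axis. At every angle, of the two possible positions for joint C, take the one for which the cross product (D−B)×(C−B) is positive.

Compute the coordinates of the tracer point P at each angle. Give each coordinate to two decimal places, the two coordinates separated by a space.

A=(0,0), D=(10.00,0)
θ=29°: B = A + 2.00·(cos29°, sin29°) = (1.7492, 0.9696)
θ=29°: |BD| = 8.3075
θ=29°: circle(B,8.00) ∩ circle(D,6.00): a=5.8390, h=5.4687
θ=29°:   candidates: C₊=(8.1866,5.7194) cross=45.431; C₋=(6.9100,-5.1432) cross=-45.431
θ=29°:   branch + wants cross > 0 → take C=(8.1866,5.7194) (cross=45.431)
θ=29°: ex = (C−B)/|BC| = (0.8047,0.5937); ey = (-0.5937,0.8047)
θ=29°: P = B + -1.12·ex + 2.14·ey = (-0.4226,2.0266)
θ=324°: B = A + 2.00·(cos324°, sin324°) = (1.6180, -1.1756)
θ=324°: |BD| = 8.4640
θ=324°: circle(B,8.00) ∩ circle(D,6.00): a=5.8861, h=5.4180
θ=324°:   candidates: C₊=(6.6945,5.0074) cross=45.858; C₋=(8.1996,-5.7235) cross=-45.858
θ=324°:   branch + wants cross > 0 → take C=(6.6945,5.0074) (cross=45.858)
θ=324°: ex = (C−B)/|BC| = (0.6346,0.7729); ey = (-0.7729,0.6346)
θ=324°: P = B + -1.12·ex + 2.14·ey = (-0.7466,-0.6832)

θ=29°: -0.42 2.03
θ=324°: -0.75 -0.68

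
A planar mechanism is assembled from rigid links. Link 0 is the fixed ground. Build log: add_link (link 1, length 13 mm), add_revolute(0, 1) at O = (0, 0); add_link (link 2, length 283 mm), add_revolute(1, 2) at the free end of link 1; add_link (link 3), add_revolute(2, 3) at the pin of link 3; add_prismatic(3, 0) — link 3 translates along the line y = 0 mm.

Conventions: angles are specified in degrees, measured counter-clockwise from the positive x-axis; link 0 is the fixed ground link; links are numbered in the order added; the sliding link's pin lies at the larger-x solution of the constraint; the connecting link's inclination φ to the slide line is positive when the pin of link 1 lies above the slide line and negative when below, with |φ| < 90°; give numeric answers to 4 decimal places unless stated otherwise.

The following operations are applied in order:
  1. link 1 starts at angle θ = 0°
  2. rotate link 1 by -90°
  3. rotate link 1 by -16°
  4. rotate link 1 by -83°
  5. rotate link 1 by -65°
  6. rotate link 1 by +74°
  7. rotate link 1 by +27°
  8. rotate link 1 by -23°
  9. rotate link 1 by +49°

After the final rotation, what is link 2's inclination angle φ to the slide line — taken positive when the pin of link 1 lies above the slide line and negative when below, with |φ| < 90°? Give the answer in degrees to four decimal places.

geometry: r = 13 mm, L = 283 mm, e = 0 mm; θ starts at 0°
rotate link 1 by -90°: θ ← 0° -90° = -90°
rotate link 1 by -16°: θ ← -90° -16° = -106°
rotate link 1 by -83°: θ ← -106° -83° = -189°
rotate link 1 by -65°: θ ← -189° -65° = -254°
rotate link 1 by +74°: θ ← -254° +74° = -180°
rotate link 1 by +27°: θ ← -180° +27° = -153°
rotate link 1 by -23°: θ ← -153° -23° = -176°
rotate link 1 by +49°: θ ← -176° +49° = -127°
h = r sin θ − e = -10.382262 − 0 = -10.382262
sin φ = h / L = -10.382262 / 283 = -0.03668644
φ = arcsin(-0.03668644) = -2.102450°

-2.1024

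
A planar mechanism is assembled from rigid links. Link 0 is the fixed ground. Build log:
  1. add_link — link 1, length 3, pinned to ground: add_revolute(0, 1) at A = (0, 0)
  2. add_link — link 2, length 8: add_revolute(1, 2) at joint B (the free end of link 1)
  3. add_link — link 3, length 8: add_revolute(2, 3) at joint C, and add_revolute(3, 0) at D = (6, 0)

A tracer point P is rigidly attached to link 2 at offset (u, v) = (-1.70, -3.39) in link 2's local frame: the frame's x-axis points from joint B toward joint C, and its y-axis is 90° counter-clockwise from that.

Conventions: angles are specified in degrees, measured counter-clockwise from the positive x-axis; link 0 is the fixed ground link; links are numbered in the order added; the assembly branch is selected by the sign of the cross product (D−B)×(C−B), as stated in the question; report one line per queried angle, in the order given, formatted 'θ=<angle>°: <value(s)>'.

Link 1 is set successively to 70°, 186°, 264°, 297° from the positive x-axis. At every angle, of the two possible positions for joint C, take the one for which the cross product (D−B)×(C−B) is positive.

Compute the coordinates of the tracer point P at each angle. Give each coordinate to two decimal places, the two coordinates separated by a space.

A=(0,0), D=(6.00,0)
θ=70°: B = A + 3.00·(cos70°, sin70°) = (1.0261, 2.8191)
θ=70°: |BD| = 5.7173
θ=70°: circle(B,8.00) ∩ circle(D,8.00): a=2.8586, h=7.4718
θ=70°:   candidates: C₊=(7.1972,7.9099) cross=42.719; C₋=(-0.1712,-5.0908) cross=-42.719
θ=70°:   branch + wants cross > 0 → take C=(7.1972,7.9099) (cross=42.719)
θ=70°: ex = (C−B)/|BC| = (0.7714,0.6364); ey = (-0.6364,0.7714)
θ=70°: P = B + -1.70·ex + -3.39·ey = (1.8719,-0.8778)
θ=186°: B = A + 3.00·(cos186°, sin186°) = (-2.9836, -0.3136)
θ=186°: |BD| = 8.9890
θ=186°: circle(B,8.00) ∩ circle(D,8.00): a=4.4945, h=6.6181
θ=186°:   candidates: C₊=(1.2773,6.4573) cross=59.490; C₋=(1.7391,-6.7709) cross=-59.490
θ=186°:   branch + wants cross > 0 → take C=(1.2773,6.4573) (cross=59.490)
θ=186°: ex = (C−B)/|BC| = (0.5326,0.8464); ey = (-0.8464,0.5326)
θ=186°: P = B + -1.70·ex + -3.39·ey = (-1.0199,-3.5580)
θ=264°: B = A + 3.00·(cos264°, sin264°) = (-0.3136, -2.9836)
θ=264°: |BD| = 6.9831
θ=264°: circle(B,8.00) ∩ circle(D,8.00): a=3.4915, h=7.1979
θ=264°:   candidates: C₊=(-0.2321,5.0160) cross=50.263; C₋=(5.9186,-7.9996) cross=-50.263
θ=264°:   branch + wants cross > 0 → take C=(-0.2321,5.0160) (cross=50.263)
θ=264°: ex = (C−B)/|BC| = (0.0102,0.9999); ey = (-0.9999,0.0102)
θ=264°: P = B + -1.70·ex + -3.39·ey = (3.0589,-4.7180)
θ=297°: B = A + 3.00·(cos297°, sin297°) = (1.3620, -2.6730)
θ=297°: |BD| = 5.3532
θ=297°: circle(B,8.00) ∩ circle(D,8.00): a=2.6766, h=7.5390
θ=297°:   candidates: C₊=(-0.0835,5.1953) cross=40.357; C₋=(7.4455,-7.8683) cross=-40.357
θ=297°:   branch + wants cross > 0 → take C=(-0.0835,5.1953) (cross=40.357)
θ=297°: ex = (C−B)/|BC| = (-0.1807,0.9835); ey = (-0.9835,-0.1807)
θ=297°: P = B + -1.70·ex + -3.39·ey = (5.0033,-3.7325)

θ=70°: 1.87 -0.88
θ=186°: -1.02 -3.56
θ=264°: 3.06 -4.72
θ=297°: 5.00 -3.73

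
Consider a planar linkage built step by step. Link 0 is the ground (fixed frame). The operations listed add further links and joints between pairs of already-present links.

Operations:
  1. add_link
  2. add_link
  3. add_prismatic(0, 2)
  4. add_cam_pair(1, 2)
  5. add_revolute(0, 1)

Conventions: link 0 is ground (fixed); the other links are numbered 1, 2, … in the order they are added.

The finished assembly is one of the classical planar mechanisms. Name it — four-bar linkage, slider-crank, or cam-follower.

links: 3 (incl. ground); joints: 1 revolute, 1 prismatic, 1 higher (cam) pair, forming one closed loop
3 links, revolute + prismatic + higher pair in one loop → cam-follower

cam-follower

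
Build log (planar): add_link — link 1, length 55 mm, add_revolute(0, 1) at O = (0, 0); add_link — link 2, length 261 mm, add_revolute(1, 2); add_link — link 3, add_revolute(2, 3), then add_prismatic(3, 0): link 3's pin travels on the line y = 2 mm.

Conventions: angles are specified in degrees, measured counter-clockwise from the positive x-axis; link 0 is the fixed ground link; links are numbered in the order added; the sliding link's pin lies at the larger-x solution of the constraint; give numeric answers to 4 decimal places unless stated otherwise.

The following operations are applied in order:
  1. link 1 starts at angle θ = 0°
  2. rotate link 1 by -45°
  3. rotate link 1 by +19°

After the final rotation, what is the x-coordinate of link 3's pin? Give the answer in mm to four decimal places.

geometry: r = 55 mm, L = 261 mm, e = 2 mm; θ starts at 0°
rotate link 1 by -45°: θ ← 0° -45° = -45°
rotate link 1 by +19°: θ ← -45° +19° = -26°
crank pin P = (r cos θ, r sin θ) = (49.433673, -24.110413)
h = r sin θ − e = -24.110413 − 2 = -26.110413
x = r cos θ + √(L² − h²) = 49.433673 + 259.690674 = 309.124347

309.1243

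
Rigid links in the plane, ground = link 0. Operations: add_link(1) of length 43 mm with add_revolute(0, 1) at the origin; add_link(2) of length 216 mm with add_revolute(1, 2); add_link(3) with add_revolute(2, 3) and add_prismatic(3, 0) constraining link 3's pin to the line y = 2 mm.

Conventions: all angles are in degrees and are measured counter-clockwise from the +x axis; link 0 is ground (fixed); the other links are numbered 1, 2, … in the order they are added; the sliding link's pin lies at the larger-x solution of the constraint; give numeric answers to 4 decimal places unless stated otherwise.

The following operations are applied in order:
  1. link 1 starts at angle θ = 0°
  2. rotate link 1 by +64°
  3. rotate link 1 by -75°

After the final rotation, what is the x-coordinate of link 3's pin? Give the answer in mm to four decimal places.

geometry: r = 43 mm, L = 216 mm, e = 2 mm; θ starts at 0°
rotate link 1 by +64°: θ ← 0° +64° = 64°
rotate link 1 by -75°: θ ← 64° -75° = -11°
crank pin P = (r cos θ, r sin θ) = (42.209969, -8.204787)
h = r sin θ − e = -8.204787 − 2 = -10.204787
x = r cos θ + √(L² − h²) = 42.209969 + 215.758806 = 257.968775

257.9688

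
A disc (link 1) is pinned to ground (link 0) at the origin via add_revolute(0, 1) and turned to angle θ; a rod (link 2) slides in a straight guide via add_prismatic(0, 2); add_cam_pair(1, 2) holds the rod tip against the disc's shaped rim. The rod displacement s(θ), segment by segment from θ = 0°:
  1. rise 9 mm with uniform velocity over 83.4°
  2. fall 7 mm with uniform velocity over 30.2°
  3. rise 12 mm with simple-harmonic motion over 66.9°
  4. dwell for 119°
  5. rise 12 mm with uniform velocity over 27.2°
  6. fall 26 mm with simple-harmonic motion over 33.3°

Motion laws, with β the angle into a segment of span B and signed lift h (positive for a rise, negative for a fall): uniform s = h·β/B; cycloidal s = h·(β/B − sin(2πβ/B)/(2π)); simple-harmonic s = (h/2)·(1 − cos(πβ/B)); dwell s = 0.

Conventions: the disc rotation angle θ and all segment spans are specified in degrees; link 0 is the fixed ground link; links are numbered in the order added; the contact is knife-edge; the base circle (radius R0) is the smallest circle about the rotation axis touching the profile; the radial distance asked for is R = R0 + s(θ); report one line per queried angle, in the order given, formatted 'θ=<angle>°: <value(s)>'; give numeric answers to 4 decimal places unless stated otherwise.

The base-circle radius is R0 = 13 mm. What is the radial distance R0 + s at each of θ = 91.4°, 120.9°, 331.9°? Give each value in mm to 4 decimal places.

segment 1 (0° to 83.4°, uniform, h = 9) is passed completely: s = 0.0000 + (9) = 9.0000
θ = 91.4° falls in segment 2 (83.4° to 113.6°, uniform, h = -7): β = 91.4 − 83.4 = 8°, B = 30.2°; Δs = -7·8/30.2 = -1.8543; s = 9.0000 − 1.8543 = 7.1457
segment 2 (83.4° to 113.6°, uniform, h = -7) is passed completely: s = 9.0000 + (-7) = 2.0000
θ = 120.9° falls in segment 3 (113.6° to 180.5°, simple-harmonic, h = 12): β = 120.9 − 113.6 = 7.3°, B = 66.9°; Δs = 12/2·(1 − cos(π·0.1091)) = 0.3491; s = 2.0000 + 0.3491 = 2.3491
segment 3 (113.6° to 180.5°, simple-harmonic, h = 12) is passed completely: s = 2.0000 + (12) = 14.0000
segment 4 (180.5° to 299.5°, dwell): s unchanged at 14.0000
segment 5 (299.5° to 326.7°, uniform, h = 12) is passed completely: s = 14.0000 + (12) = 26.0000
θ = 331.9° falls in segment 6 (326.7° to 360°, simple-harmonic, h = -26): β = 331.9 − 326.7 = 5.2°, B = 33.3°; Δs = -26/2·(1 − cos(π·0.1562)) = -1.5332; s = 26.0000 − 1.5332 = 24.4668
θ=91.4°: R = R0 + s = 13 + 7.1457 = 20.1457
θ=120.9°: R = R0 + s = 13 + 2.3491 = 15.3491
θ=331.9°: R = R0 + s = 13 + 24.4668 = 37.4668

θ=91.4°: 20.1457
θ=120.9°: 15.3491
θ=331.9°: 37.4668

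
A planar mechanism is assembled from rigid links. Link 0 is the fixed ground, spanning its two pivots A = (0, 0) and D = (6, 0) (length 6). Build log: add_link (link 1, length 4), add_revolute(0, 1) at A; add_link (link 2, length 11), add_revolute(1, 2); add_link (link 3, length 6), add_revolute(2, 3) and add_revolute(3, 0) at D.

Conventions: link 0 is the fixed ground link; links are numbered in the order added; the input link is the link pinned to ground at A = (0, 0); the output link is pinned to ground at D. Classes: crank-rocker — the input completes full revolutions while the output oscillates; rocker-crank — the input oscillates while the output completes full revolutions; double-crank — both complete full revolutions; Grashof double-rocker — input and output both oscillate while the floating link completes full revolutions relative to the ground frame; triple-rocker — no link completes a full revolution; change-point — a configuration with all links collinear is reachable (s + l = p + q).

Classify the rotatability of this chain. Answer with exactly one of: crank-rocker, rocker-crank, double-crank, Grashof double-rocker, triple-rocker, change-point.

lengths: ground=6, input=4, coupler=11, output=6
sorted: s=4 (shortest), l=11 (longest), p+q=12
s + l = 15 vs p + q = 12
s + l > p + q → non-Grashof → no link fully rotates → triple-rocker

triple-rocker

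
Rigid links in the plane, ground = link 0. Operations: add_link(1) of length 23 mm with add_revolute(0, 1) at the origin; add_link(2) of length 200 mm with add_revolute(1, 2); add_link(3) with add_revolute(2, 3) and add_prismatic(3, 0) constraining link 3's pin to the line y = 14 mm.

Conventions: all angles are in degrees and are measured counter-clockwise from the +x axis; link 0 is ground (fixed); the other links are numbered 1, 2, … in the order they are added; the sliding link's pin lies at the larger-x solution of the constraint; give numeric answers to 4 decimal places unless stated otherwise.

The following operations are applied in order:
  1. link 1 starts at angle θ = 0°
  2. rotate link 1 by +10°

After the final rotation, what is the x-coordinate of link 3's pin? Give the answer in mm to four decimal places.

geometry: r = 23 mm, L = 200 mm, e = 14 mm; θ starts at 0°
rotate link 1 by +10°: θ ← 0° +10° = 10°
crank pin P = (r cos θ, r sin θ) = (22.650578, 3.993908)
h = r sin θ − e = 3.993908 − 14 = -10.006092
x = r cos θ + √(L² − h²) = 22.650578 + 199.749538 = 222.400117

222.4001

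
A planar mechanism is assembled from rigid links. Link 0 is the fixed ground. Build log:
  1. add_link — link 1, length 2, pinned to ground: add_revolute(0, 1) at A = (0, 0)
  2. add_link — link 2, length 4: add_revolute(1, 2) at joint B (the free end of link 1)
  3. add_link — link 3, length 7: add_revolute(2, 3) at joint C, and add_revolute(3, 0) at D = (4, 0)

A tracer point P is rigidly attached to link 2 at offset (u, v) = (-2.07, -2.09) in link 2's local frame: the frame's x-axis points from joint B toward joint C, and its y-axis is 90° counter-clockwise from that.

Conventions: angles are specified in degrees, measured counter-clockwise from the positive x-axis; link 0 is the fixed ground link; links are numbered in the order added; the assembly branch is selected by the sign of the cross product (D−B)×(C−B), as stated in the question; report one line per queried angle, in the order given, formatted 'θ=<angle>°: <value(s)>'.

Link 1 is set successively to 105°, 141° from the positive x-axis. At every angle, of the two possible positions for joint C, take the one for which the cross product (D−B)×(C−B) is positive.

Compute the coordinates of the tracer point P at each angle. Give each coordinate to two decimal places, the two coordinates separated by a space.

A=(0,0), D=(4.00,0)
θ=105°: B = A + 2.00·(cos105°, sin105°) = (-0.5176, 1.9319)
θ=105°: |BD| = 4.9134
θ=105°: circle(B,4.00) ∩ circle(D,7.00): a=-0.9015, h=3.8971
θ=105°:   candidates: C₊=(0.1857,5.8695) cross=19.148; C₋=(-2.8788,-1.2969) cross=-19.148
θ=105°:   branch + wants cross > 0 → take C=(0.1857,5.8695) (cross=19.148)
θ=105°: ex = (C−B)/|BC| = (0.1758,0.9844); ey = (-0.9844,0.1758)
θ=105°: P = B + -2.07·ex + -2.09·ey = (1.1758,-0.4734)
θ=141°: B = A + 2.00·(cos141°, sin141°) = (-1.5543, 1.2586)
θ=141°: |BD| = 5.6951
θ=141°: circle(B,4.00) ∩ circle(D,7.00): a=-0.0497, h=3.9997
θ=141°:   candidates: C₊=(-0.7188,5.1704) cross=22.779; C₋=(-2.4867,-2.6312) cross=-22.779
θ=141°:   branch + wants cross > 0 → take C=(-0.7188,5.1704) (cross=22.779)
θ=141°: ex = (C−B)/|BC| = (0.2089,0.9779); ey = (-0.9779,0.2089)
θ=141°: P = B + -2.07·ex + -2.09·ey = (0.0572,-1.2023)

θ=105°: 1.18 -0.47
θ=141°: 0.06 -1.20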